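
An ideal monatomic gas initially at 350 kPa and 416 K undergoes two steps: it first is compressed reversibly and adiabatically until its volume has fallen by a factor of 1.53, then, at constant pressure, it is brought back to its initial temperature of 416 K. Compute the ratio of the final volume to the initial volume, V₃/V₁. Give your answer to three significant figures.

V₃/V₁ ≈ 0.492

For a monatomic ideal gas γ = 5/3.
Adiabatic step: V₂/V₁ = 0.6536; T₂ = T₁·1.53^(2/3) = 552.4 K.
Isobaric step: V₃/V₂ = T₃/T₂ = 416/552.4.
V₃/V₁ = (V₂/V₁)(V₃/V₂) = 0.6536 × (416/552.4) = 0.4922.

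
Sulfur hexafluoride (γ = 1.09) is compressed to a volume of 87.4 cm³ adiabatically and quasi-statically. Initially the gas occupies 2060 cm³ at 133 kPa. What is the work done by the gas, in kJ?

P₂ = P₁(V₁/V₂)^γ = 133×(2060/87.4)^(1.09) = 4166 kPa.
For a reversible adiabat, W_by_gas = (P₁V₁ − P₂V₂)/(γ−1).
W_by = (133000×0.00206 − 4.166×10^6×8.74×10^-5) / (0.09) = -1001 J.

W ≈ -1.00 kJ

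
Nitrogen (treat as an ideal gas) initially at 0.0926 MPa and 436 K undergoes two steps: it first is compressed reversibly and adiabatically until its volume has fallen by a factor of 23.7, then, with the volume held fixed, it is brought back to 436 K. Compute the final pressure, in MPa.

For a diatomic ideal gas γ = 7/5.
Adiabatic step (PV^γ = const): P₂ = 0.0926×23.7^(7/5) = 7.785 MPa; T₂ = 436×23.7^(2/5) = 1547 K.
Isochoric: P₃ = P₂(T₃/T₂) = 7.785 × (436/1547) = 2.195 MPa.

P₃ ≈ 2.19 MPa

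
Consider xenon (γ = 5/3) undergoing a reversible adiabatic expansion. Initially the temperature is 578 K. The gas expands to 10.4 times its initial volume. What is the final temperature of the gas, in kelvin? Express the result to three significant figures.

Adiabatic: T₁V₁^(γ−1) = T₂V₂^(γ−1) ⇒ T₂ = T₁ (V₁/V₂)^(γ−1).
T₂ = 578 × (1/10.4)^(2/3) = 121.3 K.

T₂ ≈ 121 K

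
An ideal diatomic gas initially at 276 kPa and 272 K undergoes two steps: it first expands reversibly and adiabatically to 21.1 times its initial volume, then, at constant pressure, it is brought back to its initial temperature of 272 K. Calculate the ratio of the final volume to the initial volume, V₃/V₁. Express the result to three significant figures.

For a diatomic ideal gas γ = 7/5.
Adiabatic step: V₂/V₁ = 21.1; T₂ = T₁·(1/21.1)^(2/5) = 80.33 K.
Isobaric step: V₃/V₂ = T₃/T₂ = 272/80.33.
V₃/V₁ = (V₂/V₁)(V₃/V₂) = 21.1 × (272/80.33) = 71.45.

V₃/V₁ ≈ 71.4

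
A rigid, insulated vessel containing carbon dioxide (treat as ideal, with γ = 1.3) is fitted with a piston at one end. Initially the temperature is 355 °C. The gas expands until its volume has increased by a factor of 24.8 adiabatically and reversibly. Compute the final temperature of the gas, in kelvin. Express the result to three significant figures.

For a reversible adiabat TV^(γ−1) is constant, so T₂ = T₁ (V₁/V₂)^(γ−1).
T₁ = 355 °C = 628.1 K.
T₂ = 628.1 × (1/24.8)^(0.3) = 239.7 K.

T₂ ≈ 240 K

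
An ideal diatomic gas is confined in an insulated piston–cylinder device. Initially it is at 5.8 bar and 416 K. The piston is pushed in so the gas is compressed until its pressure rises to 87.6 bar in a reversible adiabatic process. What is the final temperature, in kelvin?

Adiabatic: T₂/T₁ = (P₂/P₁)^((γ−1)/γ).
For a diatomic ideal gas γ = 7/5, so (γ−1)/γ = 2/7.
T₂ = 416 × (87.6/5.8)^(2/7) = 903.6 K.

T₂ ≈ 904 K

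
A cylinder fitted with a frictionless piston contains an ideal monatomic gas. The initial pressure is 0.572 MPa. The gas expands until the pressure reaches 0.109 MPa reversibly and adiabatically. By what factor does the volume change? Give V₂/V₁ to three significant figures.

V₂/V₁ ≈ 2.70

From PV^γ = const, V₂/V₁ = (P₁/P₂)^(1/γ).
For a monatomic ideal gas γ = 5/3.
V₂/V₁ = (0.572/0.109)^(3/5) = 2.704.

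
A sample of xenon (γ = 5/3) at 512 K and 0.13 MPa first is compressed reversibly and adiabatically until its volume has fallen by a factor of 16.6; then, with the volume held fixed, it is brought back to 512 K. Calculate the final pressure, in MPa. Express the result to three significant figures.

P₃ ≈ 2.16 MPa

Adiabatic step (PV^γ = const): P₂ = 0.13×16.6^(5/3) = 14.04 MPa; T₂ = 512×16.6^(2/3) = 3332 K.
Isochoric: P₃ = P₂(T₃/T₂) = 14.04 × (512/3332) = 2.158 MPa.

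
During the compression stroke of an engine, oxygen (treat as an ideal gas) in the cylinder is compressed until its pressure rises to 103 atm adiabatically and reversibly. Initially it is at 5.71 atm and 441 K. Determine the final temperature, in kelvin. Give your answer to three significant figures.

Along an adiabat T P^((1−γ)/γ) is constant, so T₂ = T₁ (P₂/P₁)^((γ−1)/γ).
For a diatomic ideal gas γ = 7/5, so (γ−1)/γ = 2/7.
T₂ = 441 × (103/5.71)^(2/7) = 1008 K.

T₂ ≈ 1010 K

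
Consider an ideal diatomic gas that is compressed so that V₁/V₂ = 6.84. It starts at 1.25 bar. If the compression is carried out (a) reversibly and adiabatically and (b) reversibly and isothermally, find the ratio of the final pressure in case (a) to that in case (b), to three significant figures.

P_adiabatic / P_isothermal ≈ 2.16

For a diatomic ideal gas γ = 7/5.
Isothermal: P_b = P₁(V₁/V₂) = 1.25×6.84.
Adiabatic: P_a = P₁(V₁/V₂)^γ = 1.25×6.84^(7/5).
P_a/P_b = (V₁/V₂)^(γ−1) = 6.84^(2/5) = 2.158.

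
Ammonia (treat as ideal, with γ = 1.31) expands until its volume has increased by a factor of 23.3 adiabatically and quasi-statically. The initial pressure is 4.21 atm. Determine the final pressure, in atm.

P₂ ≈ 0.0681 atm

Since PV^γ is constant along a reversible adiabat, P₂ = P₁ (V₁/V₂)^γ.
P₂ = 4.21 × (1/23.3)^(1.31) = 0.06808 atm.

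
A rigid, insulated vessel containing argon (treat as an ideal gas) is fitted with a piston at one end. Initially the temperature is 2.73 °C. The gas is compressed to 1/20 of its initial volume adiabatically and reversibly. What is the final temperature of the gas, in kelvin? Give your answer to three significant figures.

Adiabatic: T₁V₁^(γ−1) = T₂V₂^(γ−1) ⇒ T₂ = T₁ (V₁/V₂)^(γ−1).
For a monatomic ideal gas γ = 5/3, so γ−1 = 2/3.
T₁ = 2.73 °C = 275.9 K.
T₂ = 275.9 × 20^(2/3) = 2033 K.

T₂ ≈ 2030 K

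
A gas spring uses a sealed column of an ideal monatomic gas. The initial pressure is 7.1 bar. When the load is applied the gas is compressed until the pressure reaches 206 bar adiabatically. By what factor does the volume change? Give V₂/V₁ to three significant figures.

From PV^γ = const, V₂/V₁ = (P₁/P₂)^(1/γ).
For a monatomic ideal gas γ = 5/3.
V₂/V₁ = (7.1/206)^(3/5) = 0.1326.

V₂/V₁ ≈ 0.133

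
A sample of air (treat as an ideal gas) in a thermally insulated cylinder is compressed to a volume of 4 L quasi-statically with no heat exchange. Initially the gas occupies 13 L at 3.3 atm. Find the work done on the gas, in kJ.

W ≈ 6.55 kJ

γ = 7/5 for a diatomic ideal gas.
P₂ = P₁(V₁/V₂)^γ = 3.3×(13/4)^(7/5) = 17.19 atm.
For a reversible adiabat, W_by_gas = (P₁V₁ − P₂V₂)/(γ−1).
W_by = (334400×0.013 − 1.741×10^6×0.004) / (2/5) = -6546 J.
W_on_gas = −W_by = 6546 J.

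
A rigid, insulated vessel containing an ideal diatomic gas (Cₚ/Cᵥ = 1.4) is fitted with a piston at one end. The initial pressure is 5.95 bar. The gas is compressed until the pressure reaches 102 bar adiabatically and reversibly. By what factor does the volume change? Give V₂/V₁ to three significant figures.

V₂/V₁ ≈ 0.131

From PV^γ = const, V₂/V₁ = (P₁/P₂)^(1/γ).
V₂/V₁ = (5.95/102)^(0.714) = 0.1314.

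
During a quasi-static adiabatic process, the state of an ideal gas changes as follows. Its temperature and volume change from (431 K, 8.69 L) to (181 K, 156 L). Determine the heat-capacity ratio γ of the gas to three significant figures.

TV^(γ−1) = const ⇒ γ − 1 = ln(T₂/T₁) / ln(V₁/V₂).
γ = 1 + ln(181/431) / ln(8.69/156) = 1.3.

γ ≈ 1.30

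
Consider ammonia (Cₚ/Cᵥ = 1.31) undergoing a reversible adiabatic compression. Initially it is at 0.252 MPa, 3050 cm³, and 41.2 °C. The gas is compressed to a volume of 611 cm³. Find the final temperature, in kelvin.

T₂ ≈ 517 K

For a reversible adiabat TV^(γ−1) is constant, so T₂ = T₁ (V₁/V₂)^(γ−1).
T₁ = 41.2 °C = 314.3 K.
T₂ = 314.3 × (3050/611)^(0.31) = 517.5 K.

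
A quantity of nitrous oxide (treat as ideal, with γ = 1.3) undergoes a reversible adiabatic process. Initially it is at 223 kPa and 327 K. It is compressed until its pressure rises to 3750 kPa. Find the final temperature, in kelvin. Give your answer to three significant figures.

Adiabatic: T₂/T₁ = (P₂/P₁)^((γ−1)/γ).
T₂ = 327 × (3750/223)^(0.231) = 627.2 K.

T₂ ≈ 627 K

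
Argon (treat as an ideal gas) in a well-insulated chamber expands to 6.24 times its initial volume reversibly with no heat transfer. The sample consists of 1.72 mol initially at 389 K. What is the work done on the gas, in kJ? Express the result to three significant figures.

W ≈ -5.88 kJ

Adiabatic: T₁V₁^(γ−1) = T₂V₂^(γ−1) ⇒ T₂ = T₁ (V₁/V₂)^(γ−1).
γ = 5/3 for a monatomic ideal gas, so γ−1 = 2/3.
T₂ = 389 × (1/6.24)^(2/3) = 114.8 K.
Q = 0, so ΔU = W_on_gas = nCᵥΔT with Cᵥ = R/(γ−1) = 12.47 J/(mol·K).
ΔU = 1.72 × 12.47 × (114.8 − 389) = -5882 J.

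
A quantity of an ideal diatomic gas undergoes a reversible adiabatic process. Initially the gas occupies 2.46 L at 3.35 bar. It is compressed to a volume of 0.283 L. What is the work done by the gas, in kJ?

γ = 7/5 for a diatomic ideal gas.
P₂ = P₁(V₁/V₂)^γ = 3.35×(2.46/0.283)^(7/5) = 69.16 bar.
For a reversible adiabat, W_by_gas = (P₁V₁ − P₂V₂)/(γ−1).
W_by = (335000×0.00246 − 6.916×10^6×0.000283) / (2/5) = -2833 J.

W ≈ -2.83 kJ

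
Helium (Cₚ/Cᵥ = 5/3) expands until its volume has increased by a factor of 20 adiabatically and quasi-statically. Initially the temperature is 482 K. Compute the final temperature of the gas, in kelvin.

For a reversible adiabat TV^(γ−1) is constant, so T₂ = T₁ (V₁/V₂)^(γ−1).
T₂ = 482 × (1/20)^(2/3) = 65.42 K.

T₂ ≈ 65.4 K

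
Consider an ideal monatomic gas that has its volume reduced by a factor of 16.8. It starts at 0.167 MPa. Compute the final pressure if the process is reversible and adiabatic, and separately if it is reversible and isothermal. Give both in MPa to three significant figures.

adiabatic: 18.4 MPa; isothermal: 2.81 MPa

For a monatomic ideal gas γ = 5/3.
Isothermal: P₂ = P₁(V₁/V₂) = 0.167×16.8 = 2.806 MPa.
Adiabatic: P₂ = P₁(V₁/V₂)^γ = 0.167×16.8^(5/3) = 18.4 MPa.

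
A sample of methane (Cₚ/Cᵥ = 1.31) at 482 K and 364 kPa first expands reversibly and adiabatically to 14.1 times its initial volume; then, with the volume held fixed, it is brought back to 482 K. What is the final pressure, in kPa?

Adiabatic step (PV^γ = const): P₂ = 364×(1/14.1)^(1.31) = 11.37 kPa; T₂ = 482×(1/14.1)^(0.31) = 212.2 K.
Isochoric: P₃ = P₂(T₃/T₂) = 11.37 × (482/212.2) = 25.82 kPa.

P₃ ≈ 25.8 kPa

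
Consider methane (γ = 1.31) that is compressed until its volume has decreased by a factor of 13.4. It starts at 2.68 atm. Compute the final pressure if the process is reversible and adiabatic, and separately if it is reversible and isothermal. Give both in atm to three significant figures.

Isothermal: P₂ = P₁(V₁/V₂) = 2.68×13.4 = 35.91 atm.
Adiabatic: P₂ = P₁(V₁/V₂)^γ = 2.68×13.4^(1.31) = 80.29 atm.

adiabatic: 80.3 atm; isothermal: 35.9 atm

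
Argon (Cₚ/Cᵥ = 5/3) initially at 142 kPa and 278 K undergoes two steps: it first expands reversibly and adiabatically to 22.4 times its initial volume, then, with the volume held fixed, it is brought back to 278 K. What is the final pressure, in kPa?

Adiabatic step (PV^γ = const): P₂ = 142×(1/22.4)^(5/3) = 0.7978 kPa; T₂ = 278×(1/22.4)^(2/3) = 34.98 K.
Isochoric: P₃ = P₂(T₃/T₂) = 0.7978 × (278/34.98) = 6.339 kPa.

P₃ ≈ 6.34 kPa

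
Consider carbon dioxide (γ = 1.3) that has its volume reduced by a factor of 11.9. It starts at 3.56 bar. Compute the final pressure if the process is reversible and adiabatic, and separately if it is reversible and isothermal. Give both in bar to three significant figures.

Isothermal: P₂ = P₁(V₁/V₂) = 3.56×11.9 = 42.36 bar.
Adiabatic: P₂ = P₁(V₁/V₂)^γ = 3.56×11.9^(1.3) = 89.06 bar.

adiabatic: 89.1 bar; isothermal: 42.4 bar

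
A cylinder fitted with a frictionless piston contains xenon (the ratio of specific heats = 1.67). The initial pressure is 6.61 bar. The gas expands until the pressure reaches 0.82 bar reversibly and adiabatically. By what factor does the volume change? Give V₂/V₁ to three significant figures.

From PV^γ = const, V₂/V₁ = (P₁/P₂)^(1/γ).
V₂/V₁ = (6.61/0.82)^(0.599) = 3.489.

V₂/V₁ ≈ 3.49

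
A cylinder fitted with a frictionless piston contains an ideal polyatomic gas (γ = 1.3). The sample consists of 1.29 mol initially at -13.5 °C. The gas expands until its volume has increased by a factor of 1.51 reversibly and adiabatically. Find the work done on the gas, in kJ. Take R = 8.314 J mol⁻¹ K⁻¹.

W ≈ -1.08 kJ

For a reversible adiabat TV^(γ−1) is constant, so T₂ = T₁ (V₁/V₂)^(γ−1).
T₁ = -13.5 °C = 259.6 K.
T₂ = 259.6 × (1/1.51)^(0.3) = 229.5 K.
Q = 0, so ΔU = W_on_gas = nCᵥΔT with Cᵥ = R/(γ−1) = 27.71 J/(mol·K).
ΔU = 1.29 × 27.71 × (229.5 − 259.6) = -1080 J.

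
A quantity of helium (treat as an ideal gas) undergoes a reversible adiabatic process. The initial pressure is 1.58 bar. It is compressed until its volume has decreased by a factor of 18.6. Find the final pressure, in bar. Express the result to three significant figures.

Since PV^γ is constant along a reversible adiabat, P₂ = P₁ (V₁/V₂)^γ.
For a monatomic ideal gas γ = 5/3.
P₂ = 1.58 × 18.6^(5/3) = 206.3 bar.

P₂ ≈ 206 bar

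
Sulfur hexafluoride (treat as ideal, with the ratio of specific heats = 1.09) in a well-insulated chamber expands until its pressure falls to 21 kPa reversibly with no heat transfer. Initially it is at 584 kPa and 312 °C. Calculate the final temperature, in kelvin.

T₂ ≈ 445 K

Adiabatic: T₂/T₁ = (P₂/P₁)^((γ−1)/γ).
T₁ = 312 °C = 585.1 K.
T₂ = 585.1 × (21/584)^(0.0826) = 444.7 K.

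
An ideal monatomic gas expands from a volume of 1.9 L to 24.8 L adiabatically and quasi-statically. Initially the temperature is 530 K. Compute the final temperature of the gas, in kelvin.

T₂ ≈ 95.6 K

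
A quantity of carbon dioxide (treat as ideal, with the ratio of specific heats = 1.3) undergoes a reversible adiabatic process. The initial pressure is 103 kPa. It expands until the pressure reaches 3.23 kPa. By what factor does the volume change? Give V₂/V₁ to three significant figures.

From PV^γ = const, V₂/V₁ = (P₁/P₂)^(1/γ).
V₂/V₁ = (103/3.23)^(0.769) = 14.34.

V₂/V₁ ≈ 14.3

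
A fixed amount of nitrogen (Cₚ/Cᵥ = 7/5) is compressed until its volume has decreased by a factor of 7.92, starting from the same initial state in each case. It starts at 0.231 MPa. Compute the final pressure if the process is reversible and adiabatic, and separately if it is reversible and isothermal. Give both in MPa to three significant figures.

adiabatic: 4.19 MPa; isothermal: 1.83 MPa

Isothermal: P₂ = P₁(V₁/V₂) = 0.231×7.92 = 1.83 MPa.
Adiabatic: P₂ = P₁(V₁/V₂)^γ = 0.231×7.92^(7/5) = 4.186 MPa.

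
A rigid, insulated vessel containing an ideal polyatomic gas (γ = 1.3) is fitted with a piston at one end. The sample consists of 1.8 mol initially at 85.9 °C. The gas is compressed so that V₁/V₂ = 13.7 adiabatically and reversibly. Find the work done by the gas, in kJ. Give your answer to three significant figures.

For a reversible adiabat TV^(γ−1) is constant, so T₂ = T₁ (V₁/V₂)^(γ−1).
T₁ = 85.9 °C = 359 K.
T₂ = 359 × 13.7^(0.3) = 787.4 K.
Q = 0, so ΔU = W_on_gas = nCᵥΔT with Cᵥ = R/(γ−1) = 27.71 J/(mol·K).
ΔU = 1.8 × 27.71 × (787.4 − 359) = 21370 J.
Work done by the gas = −ΔU = -21370 J.

W ≈ -21.4 kJ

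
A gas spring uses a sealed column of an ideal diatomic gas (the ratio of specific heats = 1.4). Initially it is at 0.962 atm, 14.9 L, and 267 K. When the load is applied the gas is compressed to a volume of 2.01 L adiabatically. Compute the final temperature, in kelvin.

T₂ ≈ 595 K

For a reversible adiabat TV^(γ−1) is constant, so T₂ = T₁ (V₁/V₂)^(γ−1).
T₂ = 267 × (14.9/2.01)^(0.4) = 595 K.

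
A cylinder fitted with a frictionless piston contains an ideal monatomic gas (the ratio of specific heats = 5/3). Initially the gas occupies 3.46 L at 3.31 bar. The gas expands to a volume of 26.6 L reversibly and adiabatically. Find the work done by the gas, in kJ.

W ≈ 1.28 kJ

P₂ = P₁(V₁/V₂)^γ = 3.31×(3.46/26.6)^(5/3) = 0.1105 bar.
For a reversible adiabat, W_by_gas = (P₁V₁ − P₂V₂)/(γ−1).
W_by = (331000×0.00346 − 11050×0.0266) / (2/3) = 1277 J.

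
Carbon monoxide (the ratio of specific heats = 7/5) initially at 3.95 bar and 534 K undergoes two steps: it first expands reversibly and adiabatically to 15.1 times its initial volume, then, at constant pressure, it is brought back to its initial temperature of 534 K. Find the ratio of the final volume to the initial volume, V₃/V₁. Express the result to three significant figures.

Adiabatic step: V₂/V₁ = 15.1; T₂ = T₁·(1/15.1)^(2/5) = 180.3 K.
Isobaric step: V₃/V₂ = T₃/T₂ = 534/180.3.
V₃/V₁ = (V₂/V₁)(V₃/V₂) = 15.1 × (534/180.3) = 44.73.

V₃/V₁ ≈ 44.7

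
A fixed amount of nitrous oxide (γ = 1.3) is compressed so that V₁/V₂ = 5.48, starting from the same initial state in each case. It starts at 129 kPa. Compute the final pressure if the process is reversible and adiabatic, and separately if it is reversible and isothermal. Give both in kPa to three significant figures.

adiabatic: 1180 kPa; isothermal: 707 kPa

Isothermal: P₂ = P₁(V₁/V₂) = 129×5.48 = 706.9 kPa.
Adiabatic: P₂ = P₁(V₁/V₂)^γ = 129×5.48^(1.3) = 1178 kPa.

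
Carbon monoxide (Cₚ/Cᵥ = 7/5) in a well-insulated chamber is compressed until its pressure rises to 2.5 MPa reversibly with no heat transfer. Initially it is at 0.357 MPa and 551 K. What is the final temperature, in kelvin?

T₂ ≈ 961 K

Adiabatic: T₂/T₁ = (P₂/P₁)^((γ−1)/γ).
T₂ = 551 × (2.5/0.357)^(2/7) = 960.9 K.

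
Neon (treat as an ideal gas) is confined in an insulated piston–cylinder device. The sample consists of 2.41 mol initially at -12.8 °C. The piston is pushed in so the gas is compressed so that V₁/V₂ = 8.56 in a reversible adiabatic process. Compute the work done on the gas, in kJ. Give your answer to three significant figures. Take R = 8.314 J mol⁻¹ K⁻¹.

W ≈ 24.9 kJ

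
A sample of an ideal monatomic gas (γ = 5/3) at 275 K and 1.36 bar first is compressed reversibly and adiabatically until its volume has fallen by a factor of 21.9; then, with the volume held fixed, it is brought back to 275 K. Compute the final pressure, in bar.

P₃ ≈ 29.8 bar

Adiabatic step (PV^γ = const): P₂ = 1.36×21.9^(5/3) = 233.1 bar; T₂ = 275×21.9^(2/3) = 2153 K.
Isochoric: P₃ = P₂(T₃/T₂) = 233.1 × (275/2153) = 29.78 bar.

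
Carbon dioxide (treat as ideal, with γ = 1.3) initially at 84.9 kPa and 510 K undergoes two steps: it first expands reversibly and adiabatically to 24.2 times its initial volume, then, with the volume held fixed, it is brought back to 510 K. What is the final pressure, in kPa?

Adiabatic step (PV^γ = const): P₂ = 84.9×(1/24.2)^(1.3) = 1.349 kPa; T₂ = 510×(1/24.2)^(0.3) = 196.1 K.
Isochoric: P₃ = P₂(T₃/T₂) = 1.349 × (510/196.1) = 3.508 kPa.

P₃ ≈ 3.51 kPa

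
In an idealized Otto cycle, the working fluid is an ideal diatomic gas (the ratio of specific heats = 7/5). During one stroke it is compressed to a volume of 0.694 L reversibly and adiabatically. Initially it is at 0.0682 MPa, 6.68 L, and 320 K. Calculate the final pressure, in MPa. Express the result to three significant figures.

P₂ ≈ 1.62 MPa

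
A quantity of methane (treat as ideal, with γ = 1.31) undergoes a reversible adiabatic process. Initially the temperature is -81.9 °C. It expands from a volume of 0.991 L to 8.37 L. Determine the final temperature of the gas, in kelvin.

T₂ ≈ 98.7 K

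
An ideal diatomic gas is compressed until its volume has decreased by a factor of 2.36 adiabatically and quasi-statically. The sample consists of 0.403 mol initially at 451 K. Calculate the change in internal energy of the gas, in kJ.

For a reversible adiabat TV^(γ−1) is constant, so T₂ = T₁ (V₁/V₂)^(γ−1).
γ = 7/5 for a diatomic ideal gas, so γ−1 = 2/5.
T₂ = 451 × 2.36^(2/5) = 635.8 K.
Q = 0, so ΔU = W_on_gas = nCᵥΔT with Cᵥ = R/(γ−1) = 20.79 J/(mol·K).
ΔU = 0.403 × 20.79 × (635.8 − 451) = 1548 J.

ΔU ≈ 1.55 kJ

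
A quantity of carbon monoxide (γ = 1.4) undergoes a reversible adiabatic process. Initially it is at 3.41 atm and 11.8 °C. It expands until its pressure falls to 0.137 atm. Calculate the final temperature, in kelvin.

T₂ ≈ 114 K

Adiabatic: T₂/T₁ = (P₂/P₁)^((γ−1)/γ).
T₁ = 11.8 °C = 284.9 K.
T₂ = 284.9 × (0.137/3.41)^(0.286) = 113.7 K.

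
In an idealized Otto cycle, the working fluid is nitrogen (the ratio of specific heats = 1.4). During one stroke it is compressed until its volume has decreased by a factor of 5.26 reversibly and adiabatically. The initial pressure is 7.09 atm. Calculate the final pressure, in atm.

Since PV^γ is constant along a reversible adiabat, P₂ = P₁ (V₁/V₂)^γ.
P₂ = 7.09 × 5.26^(1.4) = 72.45 atm.

P₂ ≈ 72.4 atm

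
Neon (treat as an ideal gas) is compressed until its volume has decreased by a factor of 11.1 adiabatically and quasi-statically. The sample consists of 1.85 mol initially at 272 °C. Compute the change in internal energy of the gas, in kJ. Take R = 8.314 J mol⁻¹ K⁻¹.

ΔU ≈ 50.0 kJ

Adiabatic: T₁V₁^(γ−1) = T₂V₂^(γ−1) ⇒ T₂ = T₁ (V₁/V₂)^(γ−1).
γ = 5/3 for a monatomic ideal gas, so γ−1 = 2/3.
T₁ = 272 °C = 545.1 K.
T₂ = 545.1 × 11.1^(2/3) = 2713 K.
Q = 0, so ΔU = W_on_gas = nCᵥΔT with Cᵥ = R/(γ−1) = 12.47 J/(mol·K).
ΔU = 1.85 × 12.47 × (2713 − 545.1) = 50010 J.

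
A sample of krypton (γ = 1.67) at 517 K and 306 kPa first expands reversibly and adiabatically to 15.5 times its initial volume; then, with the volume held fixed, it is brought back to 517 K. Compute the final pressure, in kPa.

P₃ ≈ 19.7 kPa

Adiabatic step (PV^γ = const): P₂ = 306×(1/15.5)^(1.67) = 3.147 kPa; T₂ = 517×(1/15.5)^(0.67) = 82.41 K.
Isochoric: P₃ = P₂(T₃/T₂) = 3.147 × (517/82.41) = 19.74 kPa.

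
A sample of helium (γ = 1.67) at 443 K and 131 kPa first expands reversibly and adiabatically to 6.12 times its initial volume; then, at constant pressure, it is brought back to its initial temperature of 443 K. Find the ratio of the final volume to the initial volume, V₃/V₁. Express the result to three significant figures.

Adiabatic step: V₂/V₁ = 6.12; T₂ = T₁·(1/6.12)^(0.67) = 131.6 K.
Isobaric step: V₃/V₂ = T₃/T₂ = 443/131.6.
V₃/V₁ = (V₂/V₁)(V₃/V₂) = 6.12 × (443/131.6) = 20.6.

V₃/V₁ ≈ 20.6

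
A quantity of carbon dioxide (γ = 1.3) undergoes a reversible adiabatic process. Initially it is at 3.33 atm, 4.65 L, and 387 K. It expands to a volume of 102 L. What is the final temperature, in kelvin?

T₂ ≈ 153 K

Adiabatic: T₁V₁^(γ−1) = T₂V₂^(γ−1) ⇒ T₂ = T₁ (V₁/V₂)^(γ−1).
T₂ = 387 × (4.65/102)^(0.3) = 153.2 K.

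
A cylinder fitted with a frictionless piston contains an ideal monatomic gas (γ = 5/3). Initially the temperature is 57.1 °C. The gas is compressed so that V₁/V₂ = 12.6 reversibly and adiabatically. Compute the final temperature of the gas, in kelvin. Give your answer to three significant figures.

For a reversible adiabat TV^(γ−1) is constant, so T₂ = T₁ (V₁/V₂)^(γ−1).
T₁ = 57.1 °C = 330.2 K.
T₂ = 330.2 × 12.6^(2/3) = 1788 K.

T₂ ≈ 1790 K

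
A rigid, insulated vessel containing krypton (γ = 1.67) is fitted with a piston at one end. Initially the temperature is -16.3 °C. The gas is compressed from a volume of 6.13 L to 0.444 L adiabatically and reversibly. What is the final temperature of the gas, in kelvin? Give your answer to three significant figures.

T₂ ≈ 1490 K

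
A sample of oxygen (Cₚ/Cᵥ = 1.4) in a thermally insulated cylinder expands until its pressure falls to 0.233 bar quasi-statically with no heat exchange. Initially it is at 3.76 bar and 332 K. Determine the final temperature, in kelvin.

T₂ ≈ 150 K

Adiabatic: T₂/T₁ = (P₂/P₁)^((γ−1)/γ).
T₂ = 332 × (0.233/3.76)^(0.286) = 150 K.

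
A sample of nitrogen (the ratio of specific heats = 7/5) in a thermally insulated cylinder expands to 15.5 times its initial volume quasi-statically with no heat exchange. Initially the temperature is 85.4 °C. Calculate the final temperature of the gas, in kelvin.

T₂ ≈ 120 K

Adiabatic: T₁V₁^(γ−1) = T₂V₂^(γ−1) ⇒ T₂ = T₁ (V₁/V₂)^(γ−1).
T₁ = 85.4 °C = 358.5 K.
T₂ = 358.5 × (1/15.5)^(2/5) = 119.8 K.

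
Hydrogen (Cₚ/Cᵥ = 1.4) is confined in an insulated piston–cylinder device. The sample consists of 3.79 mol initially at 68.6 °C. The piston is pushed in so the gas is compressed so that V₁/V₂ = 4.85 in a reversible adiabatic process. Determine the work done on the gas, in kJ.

W ≈ 23.7 kJ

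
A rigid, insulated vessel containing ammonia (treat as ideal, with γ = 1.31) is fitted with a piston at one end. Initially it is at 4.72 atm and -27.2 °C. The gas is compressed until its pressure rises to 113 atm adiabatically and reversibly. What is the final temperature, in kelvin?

T₂ ≈ 521 K

Along an adiabat T P^((1−γ)/γ) is constant, so T₂ = T₁ (P₂/P₁)^((γ−1)/γ).
T₁ = -27.2 °C = 245.9 K.
T₂ = 245.9 × (113/4.72)^(0.237) = 521.4 K.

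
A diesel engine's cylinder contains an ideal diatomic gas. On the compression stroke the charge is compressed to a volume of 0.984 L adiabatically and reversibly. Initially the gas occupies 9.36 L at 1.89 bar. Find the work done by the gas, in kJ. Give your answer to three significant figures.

W ≈ -6.47 kJ

γ = 7/5 for a diatomic ideal gas.
P₂ = P₁(V₁/V₂)^γ = 1.89×(9.36/0.984)^(7/5) = 44.26 bar.
For a reversible adiabat, W_by_gas = (P₁V₁ − P₂V₂)/(γ−1).
W_by = (189000×0.00936 − 4.426×10^6×0.000984) / (2/5) = -6466 J.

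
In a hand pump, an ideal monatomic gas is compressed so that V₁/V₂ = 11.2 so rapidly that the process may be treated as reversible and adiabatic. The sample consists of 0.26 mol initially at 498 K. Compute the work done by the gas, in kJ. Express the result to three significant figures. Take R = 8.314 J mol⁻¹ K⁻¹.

W ≈ -6.47 kJ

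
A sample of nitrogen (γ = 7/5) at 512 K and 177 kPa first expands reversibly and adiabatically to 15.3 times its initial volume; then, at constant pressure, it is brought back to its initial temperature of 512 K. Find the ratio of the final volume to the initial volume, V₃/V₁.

V₃/V₁ ≈ 45.6

Adiabatic step: V₂/V₁ = 15.3; T₂ = T₁·(1/15.3)^(2/5) = 171.9 K.
Isobaric step: V₃/V₂ = T₃/T₂ = 512/171.9.
V₃/V₁ = (V₂/V₁)(V₃/V₂) = 15.3 × (512/171.9) = 45.56.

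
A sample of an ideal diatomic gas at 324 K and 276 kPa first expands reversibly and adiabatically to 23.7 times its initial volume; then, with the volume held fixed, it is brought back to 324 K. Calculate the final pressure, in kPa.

P₃ ≈ 11.6 kPa

For a diatomic ideal gas γ = 7/5.
Adiabatic step (PV^γ = const): P₂ = 276×(1/23.7)^(7/5) = 3.283 kPa; T₂ = 324×(1/23.7)^(2/5) = 91.34 K.
Isochoric: P₃ = P₂(T₃/T₂) = 3.283 × (324/91.34) = 11.65 kPa.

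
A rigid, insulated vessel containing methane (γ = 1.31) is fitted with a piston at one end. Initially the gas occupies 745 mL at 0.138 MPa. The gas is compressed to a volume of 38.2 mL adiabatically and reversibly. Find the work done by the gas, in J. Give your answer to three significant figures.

W ≈ -501 J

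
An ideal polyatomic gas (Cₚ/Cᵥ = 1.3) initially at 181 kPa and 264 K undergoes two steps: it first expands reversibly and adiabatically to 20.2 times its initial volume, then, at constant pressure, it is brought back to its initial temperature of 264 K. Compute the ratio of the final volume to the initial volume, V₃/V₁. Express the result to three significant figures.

Adiabatic step: V₂/V₁ = 20.2; T₂ = T₁·(1/20.2)^(0.3) = 107.2 K.
Isobaric step: V₃/V₂ = T₃/T₂ = 264/107.2.
V₃/V₁ = (V₂/V₁)(V₃/V₂) = 20.2 × (264/107.2) = 49.77.

V₃/V₁ ≈ 49.8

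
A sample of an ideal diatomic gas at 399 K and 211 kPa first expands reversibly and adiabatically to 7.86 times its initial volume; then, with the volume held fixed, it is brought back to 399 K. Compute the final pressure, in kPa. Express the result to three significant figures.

P₃ ≈ 26.8 kPa

For a diatomic ideal gas γ = 7/5.
Adiabatic step (PV^γ = const): P₂ = 211×(1/7.86)^(7/5) = 11.77 kPa; T₂ = 399×(1/7.86)^(2/5) = 174.9 K.
Isochoric: P₃ = P₂(T₃/T₂) = 11.77 × (399/174.9) = 26.84 kPa.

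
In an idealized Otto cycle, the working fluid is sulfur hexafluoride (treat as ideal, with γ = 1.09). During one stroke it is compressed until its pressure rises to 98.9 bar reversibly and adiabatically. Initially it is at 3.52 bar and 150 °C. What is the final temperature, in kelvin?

T₂ ≈ 557 K

Along an adiabat T P^((1−γ)/γ) is constant, so T₂ = T₁ (P₂/P₁)^((γ−1)/γ).
T₁ = 150 °C = 423.1 K.
T₂ = 423.1 × (98.9/3.52)^(0.0826) = 557.3 K.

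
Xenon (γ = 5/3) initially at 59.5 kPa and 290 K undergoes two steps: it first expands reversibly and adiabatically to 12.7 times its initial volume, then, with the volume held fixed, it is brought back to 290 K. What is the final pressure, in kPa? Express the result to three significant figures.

P₃ ≈ 4.69 kPa

Adiabatic step (PV^γ = const): P₂ = 59.5×(1/12.7)^(5/3) = 0.8607 kPa; T₂ = 290×(1/12.7)^(2/3) = 53.28 K.
Isochoric: P₃ = P₂(T₃/T₂) = 0.8607 × (290/53.28) = 4.685 kPa.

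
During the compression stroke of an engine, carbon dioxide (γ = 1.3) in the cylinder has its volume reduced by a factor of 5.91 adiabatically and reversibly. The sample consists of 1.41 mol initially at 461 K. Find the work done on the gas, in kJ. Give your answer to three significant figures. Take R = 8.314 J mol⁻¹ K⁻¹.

W ≈ 12.7 kJ

Adiabatic: T₁V₁^(γ−1) = T₂V₂^(γ−1) ⇒ T₂ = T₁ (V₁/V₂)^(γ−1).
T₂ = 461 × 5.91^(0.3) = 785.6 K.
Q = 0, so ΔU = W_on_gas = nCᵥΔT with Cᵥ = R/(γ−1) = 27.71 J/(mol·K).
ΔU = 1.41 × 27.71 × (785.6 − 461) = 12680 J.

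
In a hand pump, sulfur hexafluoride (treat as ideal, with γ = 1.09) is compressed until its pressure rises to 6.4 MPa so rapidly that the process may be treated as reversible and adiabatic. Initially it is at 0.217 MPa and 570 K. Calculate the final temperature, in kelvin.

Adiabatic: T₂/T₁ = (P₂/P₁)^((γ−1)/γ).
T₂ = 570 × (6.4/0.217)^(0.0826) = 753.8 K.

T₂ ≈ 754 K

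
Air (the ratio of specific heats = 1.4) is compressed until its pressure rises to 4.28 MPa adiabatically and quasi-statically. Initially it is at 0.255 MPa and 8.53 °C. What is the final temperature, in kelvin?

T₂ ≈ 631 K

Along an adiabat T P^((1−γ)/γ) is constant, so T₂ = T₁ (P₂/P₁)^((γ−1)/γ).
T₁ = 8.53 °C = 281.7 K.
T₂ = 281.7 × (4.28/0.255)^(0.286) = 630.6 K.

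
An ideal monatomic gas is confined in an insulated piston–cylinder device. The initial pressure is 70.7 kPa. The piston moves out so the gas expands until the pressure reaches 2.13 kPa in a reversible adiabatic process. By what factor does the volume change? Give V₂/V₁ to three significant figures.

V₂/V₁ ≈ 8.18

From PV^γ = const, V₂/V₁ = (P₁/P₂)^(1/γ).
For a monatomic ideal gas γ = 5/3.
V₂/V₁ = (70.7/2.13)^(3/5) = 8.178.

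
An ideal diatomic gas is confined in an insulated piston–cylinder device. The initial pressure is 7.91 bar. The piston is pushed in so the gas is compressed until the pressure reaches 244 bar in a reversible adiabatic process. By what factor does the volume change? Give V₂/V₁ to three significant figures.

V₂/V₁ ≈ 0.0864

From PV^γ = const, V₂/V₁ = (P₁/P₂)^(1/γ).
For a diatomic ideal gas γ = 7/5.
V₂/V₁ = (7.91/244)^(5/7) = 0.08635.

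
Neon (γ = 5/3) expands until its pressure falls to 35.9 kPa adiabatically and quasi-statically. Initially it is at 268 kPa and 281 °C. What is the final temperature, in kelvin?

T₂ ≈ 248 K

Along an adiabat T P^((1−γ)/γ) is constant, so T₂ = T₁ (P₂/P₁)^((γ−1)/γ).
T₁ = 281 °C = 554.1 K.
T₂ = 554.1 × (35.9/268)^(2/5) = 248 K.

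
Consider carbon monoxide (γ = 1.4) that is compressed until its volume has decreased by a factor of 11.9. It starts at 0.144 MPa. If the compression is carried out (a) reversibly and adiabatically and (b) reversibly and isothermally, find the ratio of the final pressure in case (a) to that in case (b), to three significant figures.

Isothermal: P_b = P₁(V₁/V₂) = 0.144×11.9.
Adiabatic: P_a = P₁(V₁/V₂)^γ = 0.144×11.9^(1.4).
P_a/P_b = (V₁/V₂)^(γ−1) = 11.9^(0.4) = 2.693.

P_adiabatic / P_isothermal ≈ 2.69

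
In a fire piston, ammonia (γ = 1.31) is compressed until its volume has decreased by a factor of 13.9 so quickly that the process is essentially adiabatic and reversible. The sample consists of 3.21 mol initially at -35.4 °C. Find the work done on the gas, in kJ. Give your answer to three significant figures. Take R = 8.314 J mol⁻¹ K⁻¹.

W ≈ 25.8 kJ

Adiabatic: T₁V₁^(γ−1) = T₂V₂^(γ−1) ⇒ T₂ = T₁ (V₁/V₂)^(γ−1).
T₁ = -35.4 °C = 237.7 K.
T₂ = 237.7 × 13.9^(0.31) = 537.6 K.
Q = 0, so ΔU = W_on_gas = nCᵥΔT with Cᵥ = R/(γ−1) = 26.82 J/(mol·K).
ΔU = 3.21 × 26.82 × (537.6 − 237.7) = 25810 J.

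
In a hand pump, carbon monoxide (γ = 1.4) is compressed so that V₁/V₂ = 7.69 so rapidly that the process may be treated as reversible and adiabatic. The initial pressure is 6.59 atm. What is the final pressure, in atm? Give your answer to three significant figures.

P₂ ≈ 115 atm

Adiabatic: P₁V₁^γ = P₂V₂^γ ⇒ P₂ = P₁ (V₁/V₂)^γ.
P₂ = 6.59 × 7.69^(1.4) = 114.6 atm.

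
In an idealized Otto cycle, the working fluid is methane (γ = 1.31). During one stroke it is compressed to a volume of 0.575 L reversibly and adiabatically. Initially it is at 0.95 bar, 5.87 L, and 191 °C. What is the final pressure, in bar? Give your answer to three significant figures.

P₂ ≈ 19.9 bar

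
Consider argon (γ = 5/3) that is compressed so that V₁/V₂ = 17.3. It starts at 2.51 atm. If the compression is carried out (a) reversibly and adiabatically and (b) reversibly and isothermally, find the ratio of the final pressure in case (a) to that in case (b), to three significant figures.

Isothermal: P_b = P₁(V₁/V₂) = 2.51×17.3.
Adiabatic: P_a = P₁(V₁/V₂)^γ = 2.51×17.3^(5/3).
P_a/P_b = (V₁/V₂)^(γ−1) = 17.3^(2/3) = 6.689.

P_adiabatic / P_isothermal ≈ 6.69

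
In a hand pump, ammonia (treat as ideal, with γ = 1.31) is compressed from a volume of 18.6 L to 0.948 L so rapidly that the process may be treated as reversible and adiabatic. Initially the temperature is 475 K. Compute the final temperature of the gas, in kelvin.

Adiabatic: T₁V₁^(γ−1) = T₂V₂^(γ−1) ⇒ T₂ = T₁ (V₁/V₂)^(γ−1).
T₂ = 475 × (18.6/0.948)^(0.31) = 1195 K.

T₂ ≈ 1200 K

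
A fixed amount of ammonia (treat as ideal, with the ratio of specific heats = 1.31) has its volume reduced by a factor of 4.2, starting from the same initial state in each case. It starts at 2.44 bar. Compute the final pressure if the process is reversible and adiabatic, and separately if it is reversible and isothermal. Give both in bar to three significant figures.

adiabatic: 16.0 bar; isothermal: 10.2 bar

Isothermal: P₂ = P₁(V₁/V₂) = 2.44×4.2 = 10.25 bar.
Adiabatic: P₂ = P₁(V₁/V₂)^γ = 2.44×4.2^(1.31) = 15.99 bar.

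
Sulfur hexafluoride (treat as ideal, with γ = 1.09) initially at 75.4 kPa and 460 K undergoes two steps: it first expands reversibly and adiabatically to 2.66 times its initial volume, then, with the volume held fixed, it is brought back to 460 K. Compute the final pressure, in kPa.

P₃ ≈ 28.3 kPa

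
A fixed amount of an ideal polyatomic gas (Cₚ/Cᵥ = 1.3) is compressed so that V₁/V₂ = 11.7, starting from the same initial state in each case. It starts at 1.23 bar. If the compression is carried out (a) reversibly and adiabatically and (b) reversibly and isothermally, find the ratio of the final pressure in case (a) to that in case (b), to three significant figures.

Isothermal: P_b = P₁(V₁/V₂) = 1.23×11.7.
Adiabatic: P_a = P₁(V₁/V₂)^γ = 1.23×11.7^(1.3).
P_a/P_b = (V₁/V₂)^(γ−1) = 11.7^(0.3) = 2.091.

P_adiabatic / P_isothermal ≈ 2.09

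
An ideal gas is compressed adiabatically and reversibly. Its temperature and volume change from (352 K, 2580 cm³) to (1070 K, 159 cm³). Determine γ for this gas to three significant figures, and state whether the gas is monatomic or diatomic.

TV^(γ−1) = const ⇒ γ − 1 = ln(T₂/T₁) / ln(V₁/V₂).
γ = 1 + ln(1070/352) / ln(2580/159) = 1.399.
γ ≈ 1.40 is close to 7/5, so the gas is diatomic.

γ ≈ 1.40; diatomic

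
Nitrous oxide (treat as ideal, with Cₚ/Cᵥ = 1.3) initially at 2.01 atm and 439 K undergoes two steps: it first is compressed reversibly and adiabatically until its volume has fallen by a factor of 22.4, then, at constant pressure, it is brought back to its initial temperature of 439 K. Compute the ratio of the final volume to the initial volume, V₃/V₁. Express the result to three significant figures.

V₃/V₁ ≈ 0.0176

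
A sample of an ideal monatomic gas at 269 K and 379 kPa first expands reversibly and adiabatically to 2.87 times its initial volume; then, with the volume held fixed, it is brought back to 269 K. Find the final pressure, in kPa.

For a monatomic ideal gas γ = 5/3.
Adiabatic step (PV^γ = const): P₂ = 379×(1/2.87)^(5/3) = 65.39 kPa; T₂ = 269×(1/2.87)^(2/3) = 133.2 K.
Isochoric: P₃ = P₂(T₃/T₂) = 65.39 × (269/133.2) = 132.1 kPa.

P₃ ≈ 132 kPa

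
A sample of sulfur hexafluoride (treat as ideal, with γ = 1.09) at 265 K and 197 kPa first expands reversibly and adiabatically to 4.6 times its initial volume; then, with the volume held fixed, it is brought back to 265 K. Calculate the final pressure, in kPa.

Adiabatic step (PV^γ = const): P₂ = 197×(1/4.6)^(1.09) = 37.33 kPa; T₂ = 265×(1/4.6)^(0.09) = 231 K.
Isochoric: P₃ = P₂(T₃/T₂) = 37.33 × (265/231) = 42.83 kPa.

P₃ ≈ 42.8 kPa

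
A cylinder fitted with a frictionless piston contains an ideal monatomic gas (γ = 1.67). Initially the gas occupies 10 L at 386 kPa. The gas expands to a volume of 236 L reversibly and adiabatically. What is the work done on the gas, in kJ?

P₂ = P₁(V₁/V₂)^γ = 386×(10/236)^(1.67) = 1.967 kPa.
For a reversible adiabat, W_by_gas = (P₁V₁ − P₂V₂)/(γ−1).
W_by = (386000×0.01 − 1967×0.236) / (0.67) = 5068 J.
W_on_gas = −W_by = -5068 J.

W ≈ -5.07 kJ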